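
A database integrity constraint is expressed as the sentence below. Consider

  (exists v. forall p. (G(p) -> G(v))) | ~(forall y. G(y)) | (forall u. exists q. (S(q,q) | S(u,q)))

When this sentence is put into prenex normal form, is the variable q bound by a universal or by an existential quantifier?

First replace A → B with ¬A ∨ B.
  (exists v. forall p. (~G(p) | G(v))) | ~(forall y. G(y)) | (forall u. exists q. (S(q,q) | S(u,q)))
Drive negations inward (¬∀x A ≡ ∃x ¬A, ¬∃x A ≡ ∀x ¬A, De Morgan for ∧/∨):
  (exists v. forall p. (~G(p) | G(v))) | (exists y. ~G(y)) | (forall u. exists q. (S(q,q) | S(u,q)))
All bound variables are already distinct, so no renaming is needed.
Pull the quantifiers to the front (each side's bound variable is not free in the other side):
  exists v. forall p. exists y. forall u. exists q. (~G(p) | G(v) | ~G(y) | S(q,q) | S(u,q))
The quantifier exists q sits under an even number of negations (counting the antecedent side of each →), so it remains existential.

existential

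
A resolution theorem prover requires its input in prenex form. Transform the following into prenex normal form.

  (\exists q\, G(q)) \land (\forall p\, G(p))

\exists q\, \forall p\, (G(q) \land G(p))

Pull the quantifiers to the front (each side's bound variable is not free in the other side):
  \exists q\, \forall p\, (G(q) \land G(p))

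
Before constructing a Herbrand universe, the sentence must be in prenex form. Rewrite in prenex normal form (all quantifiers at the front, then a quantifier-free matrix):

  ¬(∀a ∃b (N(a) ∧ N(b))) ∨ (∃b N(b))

Drive negations inward (¬∀x A ≡ ∃x ¬A, ¬∃x A ≡ ∀x ¬A, De Morgan for ∧/∨):
  (∃a ∀b (¬N(a) ∨ ¬N(b))) ∨ (∃b N(b))
Standardize variables apart so no two quantifiers bind the same name: b↦w.
  (∃a ∀b (¬N(a) ∨ ¬N(b))) ∨ (∃w N(w))
Extract every quantifier outward, since the variables are now distinct and don't occur free across branches:
  ∃a ∀b ∃w (¬N(a) ∨ ¬N(b) ∨ N(w))

∃a ∀b ∃w (¬N(a) ∨ ¬N(b) ∨ N(w))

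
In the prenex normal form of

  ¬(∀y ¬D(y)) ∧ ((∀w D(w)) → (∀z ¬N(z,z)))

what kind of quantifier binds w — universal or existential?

First replace A → B with ¬A ∨ B.
  ¬(∀y ¬D(y)) ∧ (¬(∀w D(w)) ∨ (∀z ¬N(z,z)))
Drive negations inward (¬∀x A ≡ ∃x ¬A, ¬∃x A ≡ ∀x ¬A, De Morgan for ∧/∨):
  (∃y D(y)) ∧ ((∃w ¬D(w)) ∨ (∀z ¬N(z,z)))
Pull the quantifiers to the front (each side's bound variable is not free in the other side):
  ∃y ∃w ∀z (D(y) ∧ (¬D(w) ∨ ¬N(z,z)))
The quantifier ∀w sits under an odd number of negations (counting the antecedent side of each →), so it flips to ∃w.

existential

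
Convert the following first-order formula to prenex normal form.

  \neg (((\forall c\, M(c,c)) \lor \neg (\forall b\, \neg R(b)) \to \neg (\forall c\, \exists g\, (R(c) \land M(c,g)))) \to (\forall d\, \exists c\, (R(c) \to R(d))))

\exists c\, \forall b\, \exists v1\, \forall g\, \exists d\, \forall s\, ((\neg M(c,c) \land \neg R(b) \lor \neg R(v1) \lor \neg M(v1,g)) \land R(s) \land \neg R(d))

First replace A → B with ¬A ∨ B.
  \neg (\neg (\neg ((\forall c\, M(c,c)) \lor \neg (\forall b\, \neg R(b))) \lor \neg (\forall c\, \exists g\, (R(c) \land M(c,g)))) \lor (\forall d\, \exists c\, (\neg R(c) \lor R(d))))
Move each ¬ inward, flipping quantifiers it crosses:
  ((\exists c\, \neg M(c,c)) \land (\forall b\, \neg R(b)) \lor (\exists c\, \forall g\, (\neg R(c) \lor \neg M(c,g)))) \land (\exists d\, \forall c\, (R(c) \land \neg R(d)))
Give each quantifier a distinct variable: c↦v1, c↦s.
  ((\exists c\, \neg M(c,c)) \land (\forall b\, \neg R(b)) \lor (\exists v1\, \forall g\, (\neg R(v1) \lor \neg M(v1,g)))) \land (\exists d\, \forall s\, (R(s) \land \neg R(d)))
Finally move all quantifiers to the prefix:
  \exists c\, \forall b\, \exists v1\, \forall g\, \exists d\, \forall s\, ((\neg M(c,c) \land \neg R(b) \lor \neg R(v1) \lor \neg M(v1,g)) \land R(s) \land \neg R(d))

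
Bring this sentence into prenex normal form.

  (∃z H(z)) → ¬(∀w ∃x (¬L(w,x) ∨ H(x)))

Rewrite implications/biconditionals: A → B as ¬A ∨ B.
  ¬(∃z H(z)) ∨ ¬(∀w ∃x (¬L(w,x) ∨ H(x)))
Move each ¬ inward, flipping quantifiers it crosses:
  (∀z ¬H(z)) ∨ (∃w ∀x (L(w,x) ∧ ¬H(x)))
Extract every quantifier outward, since the variables are now distinct and don't occur free across branches:
  ∀z ∃w ∀x (¬H(z) ∨ L(w,x) ∧ ¬H(x))

∀z ∃w ∀x (¬H(z) ∨ L(w,x) ∧ ¬H(x))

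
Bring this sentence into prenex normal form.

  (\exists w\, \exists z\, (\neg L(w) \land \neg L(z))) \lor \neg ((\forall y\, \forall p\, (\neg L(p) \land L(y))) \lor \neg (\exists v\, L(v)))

Move each ¬ inward, flipping quantifiers it crosses:
  (\exists w\, \exists z\, (\neg L(w) \land \neg L(z))) \lor (\exists y\, \exists p\, (L(p) \lor \neg L(y))) \land (\exists v\, L(v))
All bound variables are already distinct, so no renaming is needed.
Extract every quantifier outward, since the variables are now distinct and don't occur free across branches:
  \exists w\, \exists z\, \exists y\, \exists p\, \exists v\, (\neg L(w) \land \neg L(z) \lor (L(p) \lor \neg L(y)) \land L(v))

\exists w\, \exists z\, \exists y\, \exists p\, \exists v\, (\neg L(w) \land \neg L(z) \lor (L(p) \lor \neg L(y)) \land L(v))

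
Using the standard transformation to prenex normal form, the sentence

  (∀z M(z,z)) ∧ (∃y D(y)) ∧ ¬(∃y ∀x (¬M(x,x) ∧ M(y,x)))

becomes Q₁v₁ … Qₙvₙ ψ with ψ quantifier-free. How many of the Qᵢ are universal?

Push ¬ through the quantifiers and connectives to reach negation normal form:
  (∀z M(z,z)) ∧ (∃y D(y)) ∧ (∀y ∃x (M(x,x) ∨ ¬M(y,x)))
Standardize variables apart so no two quantifiers bind the same name: y↦p.
  (∀z M(z,z)) ∧ (∃y D(y)) ∧ (∀p ∃x (M(x,x) ∨ ¬M(p,x)))
Finally move all quantifiers to the prefix:
  ∀z ∃y ∀p ∃x (M(z,z) ∧ D(y) ∧ (M(x,x) ∨ ¬M(p,x)))
The prefix is ∀z ∃y ∀p ∃x: 2 universal, 2 existential.

2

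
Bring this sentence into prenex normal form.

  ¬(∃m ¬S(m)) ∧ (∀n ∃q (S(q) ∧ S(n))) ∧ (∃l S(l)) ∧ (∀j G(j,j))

Push ¬ through the quantifiers and connectives to reach negation normal form:
  (∀m S(m)) ∧ (∀n ∃q (S(q) ∧ S(n))) ∧ (∃l S(l)) ∧ (∀j G(j,j))
Extract every quantifier outward, since the variables are now distinct and don't occur free across branches:
  ∀m ∀n ∃q ∃l ∀j (S(m) ∧ S(q) ∧ S(n) ∧ S(l) ∧ G(j,j))

∀m ∀n ∃q ∃l ∀j (S(m) ∧ S(q) ∧ S(n) ∧ S(l) ∧ G(j,j))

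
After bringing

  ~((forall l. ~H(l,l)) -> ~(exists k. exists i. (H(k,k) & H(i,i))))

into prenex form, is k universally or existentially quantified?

Eliminate → and ↔ using ¬ and ∨.
  ~(~(forall l. ~H(l,l)) | ~(exists k. exists i. (H(k,k) & H(i,i))))
Push ¬ through the quantifiers and connectives to reach negation normal form:
  (forall l. ~H(l,l)) & (exists k. exists i. (H(k,k) & H(i,i)))
Extract every quantifier outward, since the variables are now distinct and don't occur free across branches:
  forall l. exists k. exists i. (~H(l,l) & H(k,k) & H(i,i))
The quantifier exists k sits under an even number of negations (counting the antecedent side of each →), so it remains existential.

existential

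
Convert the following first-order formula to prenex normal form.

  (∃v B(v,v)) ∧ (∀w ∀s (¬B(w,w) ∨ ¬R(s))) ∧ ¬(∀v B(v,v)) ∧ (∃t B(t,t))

∃v ∀w ∀s ∃y ∃t (B(v,v) ∧ (¬B(w,w) ∨ ¬R(s)) ∧ ¬B(y,y) ∧ B(t,t))

Move each ¬ inward, flipping quantifiers it crosses:
  (∃v B(v,v)) ∧ (∀w ∀s (¬B(w,w) ∨ ¬R(s))) ∧ (∃v ¬B(v,v)) ∧ (∃t B(t,t))
Rename bound variables to avoid capture: v↦y.
  (∃v B(v,v)) ∧ (∀w ∀s (¬B(w,w) ∨ ¬R(s))) ∧ (∃y ¬B(y,y)) ∧ (∃t B(t,t))
Pull the quantifiers to the front (each side's bound variable is not free in the other side):
  ∃v ∀w ∀s ∃y ∃t (B(v,v) ∧ (¬B(w,w) ∨ ¬R(s)) ∧ ¬B(y,y) ∧ B(t,t))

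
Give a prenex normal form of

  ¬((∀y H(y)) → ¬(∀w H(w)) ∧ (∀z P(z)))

Rewrite implications/biconditionals: A → B as ¬A ∨ B.
  ¬(¬(∀y H(y)) ∨ ¬(∀w H(w)) ∧ (∀z P(z)))
Move each ¬ inward, flipping quantifiers it crosses:
  (∀y H(y)) ∧ ((∀w H(w)) ∨ (∃z ¬P(z)))
All bound variables are already distinct, so no renaming is needed.
Extract every quantifier outward, since the variables are now distinct and don't occur free across branches:
  ∀y ∀w ∃z (H(y) ∧ (H(w) ∨ ¬P(z)))

∀y ∀w ∃z (H(y) ∧ (H(w) ∨ ¬P(z)))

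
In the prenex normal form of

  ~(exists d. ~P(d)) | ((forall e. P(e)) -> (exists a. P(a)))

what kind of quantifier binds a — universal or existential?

First replace A → B with ¬A ∨ B.
  ~(exists d. ~P(d)) | ~(forall e. P(e)) | (exists a. P(a))
Drive negations inward (¬∀x A ≡ ∃x ¬A, ¬∃x A ≡ ∀x ¬A, De Morgan for ∧/∨):
  (forall d. P(d)) | (exists e. ~P(e)) | (exists a. P(a))
Finally move all quantifiers to the prefix:
  forall d. exists e. exists a. (P(d) | ~P(e) | P(a))
The quantifier exists a sits under an even number of negations (counting the antecedent side of each →), so it remains existential.

existential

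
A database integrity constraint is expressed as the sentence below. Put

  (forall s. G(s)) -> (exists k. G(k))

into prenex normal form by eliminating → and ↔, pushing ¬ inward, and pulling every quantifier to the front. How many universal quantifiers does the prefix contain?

Eliminate → and ↔ using ¬ and ∨.
  ~(forall s. G(s)) | (exists k. G(k))
Drive negations inward (¬∀x A ≡ ∃x ¬A, ¬∃x A ≡ ∀x ¬A, De Morgan for ∧/∨):
  (exists s. ~G(s)) | (exists k. G(k))
All bound variables are already distinct, so no renaming is needed.
Finally move all quantifiers to the prefix:
  exists s. exists k. (~G(s) | G(k))
The prefix is exists s exists k: 0 universal, 2 existential.

0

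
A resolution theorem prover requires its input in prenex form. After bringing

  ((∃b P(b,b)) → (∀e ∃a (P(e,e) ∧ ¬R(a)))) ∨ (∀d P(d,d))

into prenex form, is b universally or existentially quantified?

Eliminate → and ↔ using ¬ and ∨.
  ¬(∃b P(b,b)) ∨ (∀e ∃a (P(e,e) ∧ ¬R(a))) ∨ (∀d P(d,d))
Drive negations inward (¬∀x A ≡ ∃x ¬A, ¬∃x A ≡ ∀x ¬A, De Morgan for ∧/∨):
  (∀b ¬P(b,b)) ∨ (∀e ∃a (P(e,e) ∧ ¬R(a))) ∨ (∀d P(d,d))
All bound variables are already distinct, so no renaming is needed.
Extract every quantifier outward, since the variables are now distinct and don't occur free across branches:
  ∀b ∀e ∃a ∀d (¬P(b,b) ∨ P(e,e) ∧ ¬R(a) ∨ P(d,d))
The quantifier ∃b sits under an odd number of negations (counting the antecedent side of each →), so it flips to ∀b.

universal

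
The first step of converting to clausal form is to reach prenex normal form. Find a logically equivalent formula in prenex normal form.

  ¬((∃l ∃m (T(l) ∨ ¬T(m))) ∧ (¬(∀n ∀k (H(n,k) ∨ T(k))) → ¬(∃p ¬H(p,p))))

∀l ∀m ∃n ∃k ∃p (¬T(l) ∧ T(m) ∨ ¬H(n,k) ∧ ¬T(k) ∧ ¬H(p,p))

First replace A → B with ¬A ∨ B.
  ¬((∃l ∃m (T(l) ∨ ¬T(m))) ∧ (¬¬(∀n ∀k (H(n,k) ∨ T(k))) ∨ ¬(∃p ¬H(p,p))))
Push ¬ through the quantifiers and connectives to reach negation normal form:
  (∀l ∀m (¬T(l) ∧ T(m))) ∨ (∃n ∃k (¬H(n,k) ∧ ¬T(k))) ∧ (∃p ¬H(p,p))
All bound variables are already distinct, so no renaming is needed.
Extract every quantifier outward, since the variables are now distinct and don't occur free across branches:
  ∀l ∀m ∃n ∃k ∃p (¬T(l) ∧ T(m) ∨ ¬H(n,k) ∧ ¬T(k) ∧ ¬H(p,p))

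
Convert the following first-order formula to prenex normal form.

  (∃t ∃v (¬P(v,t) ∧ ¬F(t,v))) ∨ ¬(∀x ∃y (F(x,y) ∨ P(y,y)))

∃t ∃v ∃x ∀y (¬P(v,t) ∧ ¬F(t,v) ∨ ¬F(x,y) ∧ ¬P(y,y))

Drive negations inward (¬∀x A ≡ ∃x ¬A, ¬∃x A ≡ ∀x ¬A, De Morgan for ∧/∨):
  (∃t ∃v (¬P(v,t) ∧ ¬F(t,v))) ∨ (∃x ∀y (¬F(x,y) ∧ ¬P(y,y)))
All bound variables are already distinct, so no renaming is needed.
Pull the quantifiers to the front (each side's bound variable is not free in the other side):
  ∃t ∃v ∃x ∀y (¬P(v,t) ∧ ¬F(t,v) ∨ ¬F(x,y) ∧ ¬P(y,y))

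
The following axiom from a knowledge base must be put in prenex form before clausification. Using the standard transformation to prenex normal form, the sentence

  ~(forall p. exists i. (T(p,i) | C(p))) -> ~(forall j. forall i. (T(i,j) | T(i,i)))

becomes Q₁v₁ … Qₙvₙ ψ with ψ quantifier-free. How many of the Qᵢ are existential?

3

Eliminate → and ↔ using ¬ and ∨.
  ~~(forall p. exists i. (T(p,i) | C(p))) | ~(forall j. forall i. (T(i,j) | T(i,i)))
Move each ¬ inward, flipping quantifiers it crosses:
  (forall p. exists i. (T(p,i) | C(p))) | (exists j. exists i. (~T(i,j) & ~T(i,i)))
Standardize variables apart so no two quantifiers bind the same name: i↦z1.
  (forall p. exists i. (T(p,i) | C(p))) | (exists j. exists z1. (~T(z1,j) & ~T(z1,z1)))
Pull the quantifiers to the front (each side's bound variable is not free in the other side):
  forall p. exists i. exists j. exists z1. (T(p,i) | C(p) | ~T(z1,j) & ~T(z1,z1))
The prefix is forall p exists i exists j exists z1: 1 universal, 3 existential.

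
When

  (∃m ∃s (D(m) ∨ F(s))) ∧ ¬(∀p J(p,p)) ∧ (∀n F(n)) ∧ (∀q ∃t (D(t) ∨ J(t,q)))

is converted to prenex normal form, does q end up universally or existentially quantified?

Push ¬ through the quantifiers and connectives to reach negation normal form:
  (∃m ∃s (D(m) ∨ F(s))) ∧ (∃p ¬J(p,p)) ∧ (∀n F(n)) ∧ (∀q ∃t (D(t) ∨ J(t,q)))
Finally move all quantifiers to the prefix:
  ∃m ∃s ∃p ∀n ∀q ∃t ((D(m) ∨ F(s)) ∧ ¬J(p,p) ∧ F(n) ∧ (D(t) ∨ J(t,q)))
The quantifier ∀q sits under an even number of negations, so it remains universal.

universal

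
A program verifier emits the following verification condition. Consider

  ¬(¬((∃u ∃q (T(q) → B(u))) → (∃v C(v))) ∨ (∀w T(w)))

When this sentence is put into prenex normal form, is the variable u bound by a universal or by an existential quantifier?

First replace A → B with ¬A ∨ B.
  ¬(¬(¬(∃u ∃q (¬T(q) ∨ B(u))) ∨ (∃v C(v))) ∨ (∀w T(w)))
Move each ¬ inward, flipping quantifiers it crosses:
  ((∀u ∀q (T(q) ∧ ¬B(u))) ∨ (∃v C(v))) ∧ (∃w ¬T(w))
Extract every quantifier outward, since the variables are now distinct and don't occur free across branches:
  ∀u ∀q ∃v ∃w ((T(q) ∧ ¬B(u) ∨ C(v)) ∧ ¬T(w))
The quantifier ∃u sits under an odd number of negations (counting the antecedent side of each →), so it flips to ∀u.

universal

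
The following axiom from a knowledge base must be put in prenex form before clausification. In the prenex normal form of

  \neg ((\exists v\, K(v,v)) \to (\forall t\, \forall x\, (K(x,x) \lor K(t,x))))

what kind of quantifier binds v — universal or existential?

existential

Rewrite implications/biconditionals: A → B as ¬A ∨ B.
  \neg (\neg (\exists v\, K(v,v)) \lor (\forall t\, \forall x\, (K(x,x) \lor K(t,x))))
Move each ¬ inward, flipping quantifiers it crosses:
  (\exists v\, K(v,v)) \land (\exists t\, \exists x\, (\neg K(x,x) \land \neg K(t,x)))
Pull the quantifiers to the front (each side's bound variable is not free in the other side):
  \exists v\, \exists t\, \exists x\, (K(v,v) \land \neg K(x,x) \land \neg K(t,x))
The quantifier \exists v sits under an even number of negations (counting the antecedent side of each →), so it remains existential.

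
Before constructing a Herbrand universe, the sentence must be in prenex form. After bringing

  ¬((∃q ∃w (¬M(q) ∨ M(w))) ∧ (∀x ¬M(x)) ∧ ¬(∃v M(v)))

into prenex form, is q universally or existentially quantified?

Drive negations inward (¬∀x A ≡ ∃x ¬A, ¬∃x A ≡ ∀x ¬A, De Morgan for ∧/∨):
  (∀q ∀w (M(q) ∧ ¬M(w))) ∨ (∃x M(x)) ∨ (∃v M(v))
Extract every quantifier outward, since the variables are now distinct and don't occur free across branches:
  ∀q ∀w ∃x ∃v (M(q) ∧ ¬M(w) ∨ M(x) ∨ M(v))
The quantifier ∃q sits under an odd number of negations, so it flips to ∀q.

universal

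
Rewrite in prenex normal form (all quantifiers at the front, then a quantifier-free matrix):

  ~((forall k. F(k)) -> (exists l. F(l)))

Eliminate → and ↔ using ¬ and ∨.
  ~(~(forall k. F(k)) | (exists l. F(l)))
Move each ¬ inward, flipping quantifiers it crosses:
  (forall k. F(k)) & (forall l. ~F(l))
All bound variables are already distinct, so no renaming is needed.
Extract every quantifier outward, since the variables are now distinct and don't occur free across branches:
  forall k. forall l. (F(k) & ~F(l))

forall k. forall l. (F(k) & ~F(l))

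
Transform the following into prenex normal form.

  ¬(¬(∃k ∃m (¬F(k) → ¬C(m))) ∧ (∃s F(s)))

Rewrite implications/biconditionals: A → B as ¬A ∨ B.
  ¬(¬(∃k ∃m (¬¬F(k) ∨ ¬C(m))) ∧ (∃s F(s)))
Move each ¬ inward, flipping quantifiers it crosses:
  (∃k ∃m (F(k) ∨ ¬C(m))) ∨ (∀s ¬F(s))
All bound variables are already distinct, so no renaming is needed.
Pull the quantifiers to the front (each side's bound variable is not free in the other side):
  ∃k ∃m ∀s (F(k) ∨ ¬C(m) ∨ ¬F(s))

∃k ∃m ∀s (F(k) ∨ ¬C(m) ∨ ¬F(s))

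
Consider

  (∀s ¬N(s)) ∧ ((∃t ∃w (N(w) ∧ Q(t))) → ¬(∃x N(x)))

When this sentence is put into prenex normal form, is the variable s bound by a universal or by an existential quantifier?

universal

Eliminate → and ↔ using ¬ and ∨.
  (∀s ¬N(s)) ∧ (¬(∃t ∃w (N(w) ∧ Q(t))) ∨ ¬(∃x N(x)))
Move each ¬ inward, flipping quantifiers it crosses:
  (∀s ¬N(s)) ∧ ((∀t ∀w (¬N(w) ∨ ¬Q(t))) ∨ (∀x ¬N(x)))
All bound variables are already distinct, so no renaming is needed.
Pull the quantifiers to the front (each side's bound variable is not free in the other side):
  ∀s ∀t ∀w ∀x (¬N(s) ∧ (¬N(w) ∨ ¬Q(t) ∨ ¬N(x)))
The quantifier ∀s sits under an even number of negations (counting the antecedent side of each →), so it remains universal.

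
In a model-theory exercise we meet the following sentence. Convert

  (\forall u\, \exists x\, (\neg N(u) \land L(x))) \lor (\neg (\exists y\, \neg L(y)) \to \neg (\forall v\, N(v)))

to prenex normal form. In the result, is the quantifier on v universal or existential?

existential

Rewrite implications/biconditionals: A → B as ¬A ∨ B.
  (\forall u\, \exists x\, (\neg N(u) \land L(x))) \lor \neg \neg (\exists y\, \neg L(y)) \lor \neg (\forall v\, N(v))
Move each ¬ inward, flipping quantifiers it crosses:
  (\forall u\, \exists x\, (\neg N(u) \land L(x))) \lor (\exists y\, \neg L(y)) \lor (\exists v\, \neg N(v))
Pull the quantifiers to the front (each side's bound variable is not free in the other side):
  \forall u\, \exists x\, \exists y\, \exists v\, (\neg N(u) \land L(x) \lor \neg L(y) \lor \neg N(v))
The quantifier \forall v sits under an odd number of negations (counting the antecedent side of each →), so it flips to \exists v.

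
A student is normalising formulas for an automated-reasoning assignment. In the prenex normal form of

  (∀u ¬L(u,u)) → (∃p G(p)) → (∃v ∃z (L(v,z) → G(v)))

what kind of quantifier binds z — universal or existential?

Eliminate → and ↔ using ¬ and ∨.
  ¬(∀u ¬L(u,u)) ∨ ¬(∃p G(p)) ∨ (∃v ∃z (¬L(v,z) ∨ G(v)))
Drive negations inward (¬∀x A ≡ ∃x ¬A, ¬∃x A ≡ ∀x ¬A, De Morgan for ∧/∨):
  (∃u L(u,u)) ∨ (∀p ¬G(p)) ∨ (∃v ∃z (¬L(v,z) ∨ G(v)))
Extract every quantifier outward, since the variables are now distinct and don't occur free across branches:
  ∃u ∀p ∃v ∃z (L(u,u) ∨ ¬G(p) ∨ ¬L(v,z) ∨ G(v))
The quantifier ∃z sits under an even number of negations (counting the antecedent side of each →), so it remains existential.

existential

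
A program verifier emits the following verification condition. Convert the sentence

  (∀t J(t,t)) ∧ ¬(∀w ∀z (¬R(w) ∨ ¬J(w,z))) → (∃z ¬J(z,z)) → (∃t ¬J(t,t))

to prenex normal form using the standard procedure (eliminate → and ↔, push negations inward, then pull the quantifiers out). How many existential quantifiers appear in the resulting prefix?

Eliminate → and ↔ using ¬ and ∨.
  ¬((∀t J(t,t)) ∧ ¬(∀w ∀z (¬R(w) ∨ ¬J(w,z)))) ∨ ¬(∃z ¬J(z,z)) ∨ (∃t ¬J(t,t))
Drive negations inward (¬∀x A ≡ ∃x ¬A, ¬∃x A ≡ ∀x ¬A, De Morgan for ∧/∨):
  (∃t ¬J(t,t)) ∨ (∀w ∀z (¬R(w) ∨ ¬J(w,z))) ∨ (∀z J(z,z)) ∨ (∃t ¬J(t,t))
Rename bound variables to avoid capture: z↦y, t↦y1.
  (∃t ¬J(t,t)) ∨ (∀w ∀z (¬R(w) ∨ ¬J(w,z))) ∨ (∀y J(y,y)) ∨ (∃y1 ¬J(y1,y1))
Finally move all quantifiers to the prefix:
  ∃t ∀w ∀z ∀y ∃y1 (¬J(t,t) ∨ ¬R(w) ∨ ¬J(w,z) ∨ J(y,y) ∨ ¬J(y1,y1))
The prefix is ∃t ∀w ∀z ∀y ∃y1: 3 universal, 2 existential.

2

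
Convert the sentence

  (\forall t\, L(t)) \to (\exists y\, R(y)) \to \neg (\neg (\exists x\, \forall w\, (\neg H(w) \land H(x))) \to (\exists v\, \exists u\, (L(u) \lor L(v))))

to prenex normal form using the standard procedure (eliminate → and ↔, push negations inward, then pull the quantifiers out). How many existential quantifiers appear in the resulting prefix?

2

First replace A → B with ¬A ∨ B.
  \neg (\forall t\, L(t)) \lor \neg (\exists y\, R(y)) \lor \neg (\neg \neg (\exists x\, \forall w\, (\neg H(w) \land H(x))) \lor (\exists v\, \exists u\, (L(u) \lor L(v))))
Push ¬ through the quantifiers and connectives to reach negation normal form:
  (\exists t\, \neg L(t)) \lor (\forall y\, \neg R(y)) \lor (\forall x\, \exists w\, (H(w) \lor \neg H(x))) \land (\forall v\, \forall u\, (\neg L(u) \land \neg L(v)))
Extract every quantifier outward, since the variables are now distinct and don't occur free across branches:
  \exists t\, \forall y\, \forall x\, \exists w\, \forall v\, \forall u\, (\neg L(t) \lor \neg R(y) \lor (H(w) \lor \neg H(x)) \land \neg L(u) \land \neg L(v))
The prefix is \exists t \forall y \forall x \exists w \forall v \forall u: 4 universal, 2 existential.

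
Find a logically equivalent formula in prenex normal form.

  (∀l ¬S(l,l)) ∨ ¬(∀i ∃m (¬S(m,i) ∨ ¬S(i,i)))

∀l ∃i ∀m (¬S(l,l) ∨ S(m,i) ∧ S(i,i))

Drive negations inward (¬∀x A ≡ ∃x ¬A, ¬∃x A ≡ ∀x ¬A, De Morgan for ∧/∨):
  (∀l ¬S(l,l)) ∨ (∃i ∀m (S(m,i) ∧ S(i,i)))
Extract every quantifier outward, since the variables are now distinct and don't occur free across branches:
  ∀l ∃i ∀m (¬S(l,l) ∨ S(m,i) ∧ S(i,i))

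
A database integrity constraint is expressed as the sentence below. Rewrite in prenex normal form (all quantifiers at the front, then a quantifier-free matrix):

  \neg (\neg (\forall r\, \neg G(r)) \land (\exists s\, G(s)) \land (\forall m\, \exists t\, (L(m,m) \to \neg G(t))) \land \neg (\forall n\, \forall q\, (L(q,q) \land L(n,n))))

\forall r\, \forall s\, \exists m\, \forall t\, \forall n\, \forall q\, (\neg G(r) \lor \neg G(s) \lor L(m,m) \land G(t) \lor L(q,q) \land L(n,n))

Eliminate → and ↔ using ¬ and ∨.
  \neg (\neg (\forall r\, \neg G(r)) \land (\exists s\, G(s)) \land (\forall m\, \exists t\, (\neg L(m,m) \lor \neg G(t))) \land \neg (\forall n\, \forall q\, (L(q,q) \land L(n,n))))
Push ¬ through the quantifiers and connectives to reach negation normal form:
  (\forall r\, \neg G(r)) \lor (\forall s\, \neg G(s)) \lor (\exists m\, \forall t\, (L(m,m) \land G(t))) \lor (\forall n\, \forall q\, (L(q,q) \land L(n,n)))
Finally move all quantifiers to the prefix:
  \forall r\, \forall s\, \exists m\, \forall t\, \forall n\, \forall q\, (\neg G(r) \lor \neg G(s) \lor L(m,m) \land G(t) \lor L(q,q) \land L(n,n))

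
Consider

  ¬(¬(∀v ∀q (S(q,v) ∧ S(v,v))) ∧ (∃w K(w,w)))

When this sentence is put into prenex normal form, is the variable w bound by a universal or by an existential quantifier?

Drive negations inward (¬∀x A ≡ ∃x ¬A, ¬∃x A ≡ ∀x ¬A, De Morgan for ∧/∨):
  (∀v ∀q (S(q,v) ∧ S(v,v))) ∨ (∀w ¬K(w,w))
Extract every quantifier outward, since the variables are now distinct and don't occur free across branches:
  ∀v ∀q ∀w (S(q,v) ∧ S(v,v) ∨ ¬K(w,w))
The quantifier ∃w sits under an odd number of negations, so it flips to ∀w.

universal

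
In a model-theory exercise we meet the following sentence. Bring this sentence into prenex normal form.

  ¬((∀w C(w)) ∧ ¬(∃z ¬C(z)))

Move each ¬ inward, flipping quantifiers it crosses:
  (∃w ¬C(w)) ∨ (∃z ¬C(z))
Finally move all quantifiers to the prefix:
  ∃w ∃z (¬C(w) ∨ ¬C(z))

∃w ∃z (¬C(w) ∨ ¬C(z))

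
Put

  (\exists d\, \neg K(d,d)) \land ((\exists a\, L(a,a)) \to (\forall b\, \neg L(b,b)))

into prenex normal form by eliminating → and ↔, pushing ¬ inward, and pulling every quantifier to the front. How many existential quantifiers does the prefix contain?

Eliminate → and ↔ using ¬ and ∨.
  (\exists d\, \neg K(d,d)) \land (\neg (\exists a\, L(a,a)) \lor (\forall b\, \neg L(b,b)))
Move each ¬ inward, flipping quantifiers it crosses:
  (\exists d\, \neg K(d,d)) \land ((\forall a\, \neg L(a,a)) \lor (\forall b\, \neg L(b,b)))
Pull the quantifiers to the front (each side's bound variable is not free in the other side):
  \exists d\, \forall a\, \forall b\, (\neg K(d,d) \land (\neg L(a,a) \lor \neg L(b,b)))
The prefix is \exists d \forall a \forall b: 2 universal, 1 existential.

1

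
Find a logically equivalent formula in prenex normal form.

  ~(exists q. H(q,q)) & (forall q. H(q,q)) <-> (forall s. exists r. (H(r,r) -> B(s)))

exists q. exists p. forall s. exists r. exists x. forall w. forall z. forall y1. ((H(q,q) | ~H(p,p) | ~H(r,r) | B(s)) & (H(w,w) & ~B(x) | ~H(z,z) & H(y1,y1)))

Rewrite implications/biconditionals: A → B as ¬A ∨ B; A ↔ B as (¬A ∨ B) ∧ (¬B ∨ A).
  (~(~(exists q. H(q,q)) & (forall q. H(q,q))) | (forall s. exists r. (~H(r,r) | B(s)))) & (~(forall s. exists r. (~H(r,r) | B(s))) | ~(exists q. H(q,q)) & (forall q. H(q,q)))
Drive negations inward (¬∀x A ≡ ∃x ¬A, ¬∃x A ≡ ∀x ¬A, De Morgan for ∧/∨):
  ((exists q. H(q,q)) | (exists q. ~H(q,q)) | (forall s. exists r. (~H(r,r) | B(s)))) & ((exists s. forall r. (H(r,r) & ~B(s))) | (forall q. ~H(q,q)) & (forall q. H(q,q)))
Give each quantifier a distinct variable: q↦p, s↦x, r↦w, q↦z, q↦y1.
  ((exists q. H(q,q)) | (exists p. ~H(p,p)) | (forall s. exists r. (~H(r,r) | B(s)))) & ((exists x. forall w. (H(w,w) & ~B(x))) | (forall z. ~H(z,z)) & (forall y1. H(y1,y1)))
Pull the quantifiers to the front (each side's bound variable is not free in the other side):
  exists q. exists p. forall s. exists r. exists x. forall w. forall z. forall y1. ((H(q,q) | ~H(p,p) | ~H(r,r) | B(s)) & (H(w,w) & ~B(x) | ~H(z,z) & H(y1,y1)))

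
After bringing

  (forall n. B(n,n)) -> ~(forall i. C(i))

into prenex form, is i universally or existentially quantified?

Rewrite implications/biconditionals: A → B as ¬A ∨ B.
  ~(forall n. B(n,n)) | ~(forall i. C(i))
Push ¬ through the quantifiers and connectives to reach negation normal form:
  (exists n. ~B(n,n)) | (exists i. ~C(i))
All bound variables are already distinct, so no renaming is needed.
Pull the quantifiers to the front (each side's bound variable is not free in the other side):
  exists n. exists i. (~B(n,n) | ~C(i))
The quantifier forall i sits under an odd number of negations (counting the antecedent side of each →), so it flips to exists i.

existential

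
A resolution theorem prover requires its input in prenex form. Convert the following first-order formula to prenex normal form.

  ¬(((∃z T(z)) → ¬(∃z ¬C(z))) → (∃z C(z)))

Eliminate → and ↔ using ¬ and ∨.
  ¬(¬(¬(∃z T(z)) ∨ ¬(∃z ¬C(z))) ∨ (∃z C(z)))
Drive negations inward (¬∀x A ≡ ∃x ¬A, ¬∃x A ≡ ∀x ¬A, De Morgan for ∧/∨):
  ((∀z ¬T(z)) ∨ (∀z C(z))) ∧ (∀z ¬C(z))
Rename bound variables to avoid capture: z↦c, z↦r.
  ((∀z ¬T(z)) ∨ (∀c C(c))) ∧ (∀r ¬C(r))
Extract every quantifier outward, since the variables are now distinct and don't occur free across branches:
  ∀z ∀c ∀r ((¬T(z) ∨ C(c)) ∧ ¬C(r))

∀z ∀c ∀r ((¬T(z) ∨ C(c)) ∧ ¬C(r))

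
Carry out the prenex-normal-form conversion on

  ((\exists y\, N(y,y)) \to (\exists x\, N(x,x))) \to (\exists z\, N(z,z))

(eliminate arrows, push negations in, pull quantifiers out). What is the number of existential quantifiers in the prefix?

2

First replace A → B with ¬A ∨ B.
  \neg (\neg (\exists y\, N(y,y)) \lor (\exists x\, N(x,x))) \lor (\exists z\, N(z,z))
Drive negations inward (¬∀x A ≡ ∃x ¬A, ¬∃x A ≡ ∀x ¬A, De Morgan for ∧/∨):
  (\exists y\, N(y,y)) \land (\forall x\, \neg N(x,x)) \lor (\exists z\, N(z,z))
All bound variables are already distinct, so no renaming is needed.
Extract every quantifier outward, since the variables are now distinct and don't occur free across branches:
  \exists y\, \forall x\, \exists z\, (N(y,y) \land \neg N(x,x) \lor N(z,z))
The prefix is \exists y \forall x \exists z: 1 universal, 2 existential.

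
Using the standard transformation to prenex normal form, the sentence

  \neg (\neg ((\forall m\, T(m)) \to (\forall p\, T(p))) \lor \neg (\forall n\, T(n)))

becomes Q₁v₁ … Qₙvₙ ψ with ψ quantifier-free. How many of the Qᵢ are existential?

First replace A → B with ¬A ∨ B.
  \neg (\neg (\neg (\forall m\, T(m)) \lor (\forall p\, T(p))) \lor \neg (\forall n\, T(n)))
Push ¬ through the quantifiers and connectives to reach negation normal form:
  ((\exists m\, \neg T(m)) \lor (\forall p\, T(p))) \land (\forall n\, T(n))
All bound variables are already distinct, so no renaming is needed.
Finally move all quantifiers to the prefix:
  \exists m\, \forall p\, \forall n\, ((\neg T(m) \lor T(p)) \land T(n))
The prefix is \exists m \forall p \forall n: 2 universal, 1 existential.

1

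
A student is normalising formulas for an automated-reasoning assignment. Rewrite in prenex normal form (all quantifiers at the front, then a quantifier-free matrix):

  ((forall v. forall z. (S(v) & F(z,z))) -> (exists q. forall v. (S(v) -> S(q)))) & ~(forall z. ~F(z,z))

First replace A → B with ¬A ∨ B.
  (~(forall v. forall z. (S(v) & F(z,z))) | (exists q. forall v. (~S(v) | S(q)))) & ~(forall z. ~F(z,z))
Move each ¬ inward, flipping quantifiers it crosses:
  ((exists v. exists z. (~S(v) | ~F(z,z))) | (exists q. forall v. (~S(v) | S(q)))) & (exists z. F(z,z))
Standardize variables apart so no two quantifiers bind the same name: v↦u, z↦z1.
  ((exists v. exists z. (~S(v) | ~F(z,z))) | (exists q. forall u. (~S(u) | S(q)))) & (exists z1. F(z1,z1))
Finally move all quantifiers to the prefix:
  exists v. exists z. exists q. forall u. exists z1. ((~S(v) | ~F(z,z) | ~S(u) | S(q)) & F(z1,z1))

exists v. exists z. exists q. forall u. exists z1. ((~S(v) | ~F(z,z) | ~S(u) | S(q)) & F(z1,z1))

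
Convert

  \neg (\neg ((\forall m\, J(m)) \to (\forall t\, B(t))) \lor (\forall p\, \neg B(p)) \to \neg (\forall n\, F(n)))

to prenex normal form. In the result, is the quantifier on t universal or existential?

First replace A → B with ¬A ∨ B.
  \neg (\neg (\neg (\neg (\forall m\, J(m)) \lor (\forall t\, B(t))) \lor (\forall p\, \neg B(p))) \lor \neg (\forall n\, F(n)))
Move each ¬ inward, flipping quantifiers it crosses:
  ((\forall m\, J(m)) \land (\exists t\, \neg B(t)) \lor (\forall p\, \neg B(p))) \land (\forall n\, F(n))
Finally move all quantifiers to the prefix:
  \forall m\, \exists t\, \forall p\, \forall n\, ((J(m) \land \neg B(t) \lor \neg B(p)) \land F(n))
The quantifier \forall t sits under an odd number of negations (counting the antecedent side of each →), so it flips to \exists t.

existential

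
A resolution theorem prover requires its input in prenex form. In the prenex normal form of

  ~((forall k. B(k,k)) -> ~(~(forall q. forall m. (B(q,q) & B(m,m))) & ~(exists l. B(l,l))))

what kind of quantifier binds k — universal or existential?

First replace A → B with ¬A ∨ B.
  ~(~(forall k. B(k,k)) | ~(~(forall q. forall m. (B(q,q) & B(m,m))) & ~(exists l. B(l,l))))
Move each ¬ inward, flipping quantifiers it crosses:
  (forall k. B(k,k)) & (exists q. exists m. (~B(q,q) | ~B(m,m))) & (forall l. ~B(l,l))
Pull the quantifiers to the front (each side's bound variable is not free in the other side):
  forall k. exists q. exists m. forall l. (B(k,k) & (~B(q,q) | ~B(m,m)) & ~B(l,l))
The quantifier forall k sits under an even number of negations (counting the antecedent side of each →), so it remains universal.

universal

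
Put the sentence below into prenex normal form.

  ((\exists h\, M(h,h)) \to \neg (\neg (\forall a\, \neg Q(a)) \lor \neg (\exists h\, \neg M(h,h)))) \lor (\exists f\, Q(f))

First replace A → B with ¬A ∨ B.
  \neg (\exists h\, M(h,h)) \lor \neg (\neg (\forall a\, \neg Q(a)) \lor \neg (\exists h\, \neg M(h,h))) \lor (\exists f\, Q(f))
Drive negations inward (¬∀x A ≡ ∃x ¬A, ¬∃x A ≡ ∀x ¬A, De Morgan for ∧/∨):
  (\forall h\, \neg M(h,h)) \lor (\forall a\, \neg Q(a)) \land (\exists h\, \neg M(h,h)) \lor (\exists f\, Q(f))
Rename bound variables to avoid capture: h↦p.
  (\forall h\, \neg M(h,h)) \lor (\forall a\, \neg Q(a)) \land (\exists p\, \neg M(p,p)) \lor (\exists f\, Q(f))
Pull the quantifiers to the front (each side's bound variable is not free in the other side):
  \forall h\, \forall a\, \exists p\, \exists f\, (\neg M(h,h) \lor \neg Q(a) \land \neg M(p,p) \lor Q(f))

\forall h\, \forall a\, \exists p\, \exists f\, (\neg M(h,h) \lor \neg Q(a) \land \neg M(p,p) \lor Q(f))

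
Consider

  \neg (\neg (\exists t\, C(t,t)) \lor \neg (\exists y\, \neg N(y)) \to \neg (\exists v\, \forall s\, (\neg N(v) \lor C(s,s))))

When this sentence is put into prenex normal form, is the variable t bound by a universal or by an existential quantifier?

universal

Rewrite implications/biconditionals: A → B as ¬A ∨ B.
  \neg (\neg (\neg (\exists t\, C(t,t)) \lor \neg (\exists y\, \neg N(y))) \lor \neg (\exists v\, \forall s\, (\neg N(v) \lor C(s,s))))
Push ¬ through the quantifiers and connectives to reach negation normal form:
  ((\forall t\, \neg C(t,t)) \lor (\forall y\, N(y))) \land (\exists v\, \forall s\, (\neg N(v) \lor C(s,s)))
Extract every quantifier outward, since the variables are now distinct and don't occur free across branches:
  \forall t\, \forall y\, \exists v\, \forall s\, ((\neg C(t,t) \lor N(y)) \land (\neg N(v) \lor C(s,s)))
The quantifier \exists t sits under an odd number of negations (counting the antecedent side of each →), so it flips to \forall t.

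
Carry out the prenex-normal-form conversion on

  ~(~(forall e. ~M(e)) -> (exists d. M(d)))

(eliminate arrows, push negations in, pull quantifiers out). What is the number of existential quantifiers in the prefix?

1

Eliminate → and ↔ using ¬ and ∨.
  ~(~~(forall e. ~M(e)) | (exists d. M(d)))
Move each ¬ inward, flipping quantifiers it crosses:
  (exists e. M(e)) & (forall d. ~M(d))
Pull the quantifiers to the front (each side's bound variable is not free in the other side):
  exists e. forall d. (M(e) & ~M(d))
The prefix is exists e forall d: 1 universal, 1 existential.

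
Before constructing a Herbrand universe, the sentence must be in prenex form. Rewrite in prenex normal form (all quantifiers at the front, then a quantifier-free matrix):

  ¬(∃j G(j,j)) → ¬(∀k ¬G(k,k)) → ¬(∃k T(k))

Rewrite implications/biconditionals: A → B as ¬A ∨ B.
  ¬¬(∃j G(j,j)) ∨ ¬¬(∀k ¬G(k,k)) ∨ ¬(∃k T(k))
Push ¬ through the quantifiers and connectives to reach negation normal form:
  (∃j G(j,j)) ∨ (∀k ¬G(k,k)) ∨ (∀k ¬T(k))
Rename bound variables to avoid capture: k↦y.
  (∃j G(j,j)) ∨ (∀k ¬G(k,k)) ∨ (∀y ¬T(y))
Extract every quantifier outward, since the variables are now distinct and don't occur free across branches:
  ∃j ∀k ∀y (G(j,j) ∨ ¬G(k,k) ∨ ¬T(y))

∃j ∀k ∀y (G(j,j) ∨ ¬G(k,k) ∨ ¬T(y))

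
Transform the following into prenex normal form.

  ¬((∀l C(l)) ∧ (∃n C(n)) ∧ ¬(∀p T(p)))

∃l ∀n ∀p (¬C(l) ∨ ¬C(n) ∨ T(p))

Drive negations inward (¬∀x A ≡ ∃x ¬A, ¬∃x A ≡ ∀x ¬A, De Morgan for ∧/∨):
  (∃l ¬C(l)) ∨ (∀n ¬C(n)) ∨ (∀p T(p))
All bound variables are already distinct, so no renaming is needed.
Pull the quantifiers to the front (each side's bound variable is not free in the other side):
  ∃l ∀n ∀p (¬C(l) ∨ ¬C(n) ∨ T(p))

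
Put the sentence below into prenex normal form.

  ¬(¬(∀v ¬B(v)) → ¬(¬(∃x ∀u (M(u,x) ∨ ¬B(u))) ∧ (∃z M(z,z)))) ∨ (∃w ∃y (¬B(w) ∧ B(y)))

∃v ∀x ∃u ∃z ∃w ∃y (B(v) ∧ ¬M(u,x) ∧ B(u) ∧ M(z,z) ∨ ¬B(w) ∧ B(y))

First replace A → B with ¬A ∨ B.
  ¬(¬¬(∀v ¬B(v)) ∨ ¬(¬(∃x ∀u (M(u,x) ∨ ¬B(u))) ∧ (∃z M(z,z)))) ∨ (∃w ∃y (¬B(w) ∧ B(y)))
Drive negations inward (¬∀x A ≡ ∃x ¬A, ¬∃x A ≡ ∀x ¬A, De Morgan for ∧/∨):
  (∃v B(v)) ∧ (∀x ∃u (¬M(u,x) ∧ B(u))) ∧ (∃z M(z,z)) ∨ (∃w ∃y (¬B(w) ∧ B(y)))
All bound variables are already distinct, so no renaming is needed.
Finally move all quantifiers to the prefix:
  ∃v ∀x ∃u ∃z ∃w ∃y (B(v) ∧ ¬M(u,x) ∧ B(u) ∧ M(z,z) ∨ ¬B(w) ∧ B(y))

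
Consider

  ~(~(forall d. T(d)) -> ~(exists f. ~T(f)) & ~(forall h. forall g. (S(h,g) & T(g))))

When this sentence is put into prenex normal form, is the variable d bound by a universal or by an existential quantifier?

existential

Rewrite implications/biconditionals: A → B as ¬A ∨ B.
  ~(~~(forall d. T(d)) | ~(exists f. ~T(f)) & ~(forall h. forall g. (S(h,g) & T(g))))
Move each ¬ inward, flipping quantifiers it crosses:
  (exists d. ~T(d)) & ((exists f. ~T(f)) | (forall h. forall g. (S(h,g) & T(g))))
Finally move all quantifiers to the prefix:
  exists d. exists f. forall h. forall g. (~T(d) & (~T(f) | S(h,g) & T(g)))
The quantifier forall d sits under an odd number of negations (counting the antecedent side of each →), so it flips to exists d.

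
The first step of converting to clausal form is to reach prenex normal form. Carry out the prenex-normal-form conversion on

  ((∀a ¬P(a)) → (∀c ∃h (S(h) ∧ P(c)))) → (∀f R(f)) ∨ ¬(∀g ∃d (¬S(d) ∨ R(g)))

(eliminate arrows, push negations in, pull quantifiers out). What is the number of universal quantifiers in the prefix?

4

Rewrite implications/biconditionals: A → B as ¬A ∨ B.
  ¬(¬(∀a ¬P(a)) ∨ (∀c ∃h (S(h) ∧ P(c)))) ∨ (∀f R(f)) ∨ ¬(∀g ∃d (¬S(d) ∨ R(g)))
Drive negations inward (¬∀x A ≡ ∃x ¬A, ¬∃x A ≡ ∀x ¬A, De Morgan for ∧/∨):
  (∀a ¬P(a)) ∧ (∃c ∀h (¬S(h) ∨ ¬P(c))) ∨ (∀f R(f)) ∨ (∃g ∀d (S(d) ∧ ¬R(g)))
Finally move all quantifiers to the prefix:
  ∀a ∃c ∀h ∀f ∃g ∀d (¬P(a) ∧ (¬S(h) ∨ ¬P(c)) ∨ R(f) ∨ S(d) ∧ ¬R(g))
The prefix is ∀a ∃c ∀h ∀f ∃g ∀d: 4 universal, 2 existential.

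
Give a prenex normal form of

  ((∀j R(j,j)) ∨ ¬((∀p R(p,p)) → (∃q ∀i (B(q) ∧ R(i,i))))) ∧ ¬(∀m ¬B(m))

∀j ∀p ∀q ∃i ∃m ((R(j,j) ∨ R(p,p) ∧ (¬B(q) ∨ ¬R(i,i))) ∧ B(m))

Rewrite implications/biconditionals: A → B as ¬A ∨ B.
  ((∀j R(j,j)) ∨ ¬(¬(∀p R(p,p)) ∨ (∃q ∀i (B(q) ∧ R(i,i))))) ∧ ¬(∀m ¬B(m))
Drive negations inward (¬∀x A ≡ ∃x ¬A, ¬∃x A ≡ ∀x ¬A, De Morgan for ∧/∨):
  ((∀j R(j,j)) ∨ (∀p R(p,p)) ∧ (∀q ∃i (¬B(q) ∨ ¬R(i,i)))) ∧ (∃m B(m))
Pull the quantifiers to the front (each side's bound variable is not free in the other side):
  ∀j ∀p ∀q ∃i ∃m ((R(j,j) ∨ R(p,p) ∧ (¬B(q) ∨ ¬R(i,i))) ∧ B(m))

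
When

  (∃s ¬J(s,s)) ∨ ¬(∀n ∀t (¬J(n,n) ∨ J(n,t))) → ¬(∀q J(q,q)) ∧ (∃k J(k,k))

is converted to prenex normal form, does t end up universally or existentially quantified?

universal

Eliminate → and ↔ using ¬ and ∨.
  ¬((∃s ¬J(s,s)) ∨ ¬(∀n ∀t (¬J(n,n) ∨ J(n,t)))) ∨ ¬(∀q J(q,q)) ∧ (∃k J(k,k))
Move each ¬ inward, flipping quantifiers it crosses:
  (∀s J(s,s)) ∧ (∀n ∀t (¬J(n,n) ∨ J(n,t))) ∨ (∃q ¬J(q,q)) ∧ (∃k J(k,k))
Finally move all quantifiers to the prefix:
  ∀s ∀n ∀t ∃q ∃k (J(s,s) ∧ (¬J(n,n) ∨ J(n,t)) ∨ ¬J(q,q) ∧ J(k,k))
The quantifier ∀t sits under an even number of negations (counting the antecedent side of each →), so it remains universal.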